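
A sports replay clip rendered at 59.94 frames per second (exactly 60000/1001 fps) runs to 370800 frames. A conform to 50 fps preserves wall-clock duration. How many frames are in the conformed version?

309309 frames

Target frames = source frames × (target rate / source rate) = 370800 × (50)/(60000/1001) = 370800 × 1001/1200 = 309309.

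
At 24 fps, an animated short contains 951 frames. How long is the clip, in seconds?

39.625 seconds

Running time = 951 / (24) = 39.625 s.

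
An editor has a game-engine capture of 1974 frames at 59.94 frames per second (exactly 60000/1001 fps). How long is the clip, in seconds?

Running time = 1974 / (60000/1001) = 32.9329 s.

32.9329 seconds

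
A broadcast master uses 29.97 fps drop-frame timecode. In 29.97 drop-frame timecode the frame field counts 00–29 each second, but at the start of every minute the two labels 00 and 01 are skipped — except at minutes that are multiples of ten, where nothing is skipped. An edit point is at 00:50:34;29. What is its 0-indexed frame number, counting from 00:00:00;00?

Complete 10-minute blocks: 5, each 17982 frames → 89910.
Remaining 0 whole minutes in the current block: 0 frames.
Within the current minute: 34 × 30 + 29 = 1049. Total = 89910 + 0 + 1049 = 90959.

90959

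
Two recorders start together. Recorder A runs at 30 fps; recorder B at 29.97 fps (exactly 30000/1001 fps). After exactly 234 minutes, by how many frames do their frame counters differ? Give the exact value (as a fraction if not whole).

234 min = 14040 s.
A emits 30 × 14040 = 421200 frames; B emits 30000/1001 × 14040 = 32400000/77.
Difference = 32400/77 frames (≈ 420.7792); B is behind A.

32400/77 frames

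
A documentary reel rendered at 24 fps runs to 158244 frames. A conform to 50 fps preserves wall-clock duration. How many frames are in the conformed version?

Target frames = source frames × (target rate / source rate) = 158244 × (50)/(24) = 158244 × 25/12 = 329675.

329675 frames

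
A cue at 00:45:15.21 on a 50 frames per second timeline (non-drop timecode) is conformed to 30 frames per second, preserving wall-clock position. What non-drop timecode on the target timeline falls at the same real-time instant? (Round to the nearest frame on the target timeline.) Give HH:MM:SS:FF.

00:45:15:13

Source frame index: (0×3600 + 45×60 + 15) × 50 + 21 = 135771.
Real time: 135771 / (50) = 135771/50 s.
Target frame: (135771/50) × (30) = 407313/5 ≈ 81462.600 → 81463.
At 30 labels/s: frame 81463 → 00:45:15:13.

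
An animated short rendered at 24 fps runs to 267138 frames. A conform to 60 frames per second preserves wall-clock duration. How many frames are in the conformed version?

Target frames = source frames × (target rate / source rate) = 267138 × (60)/(24) = 267138 × 5/2 = 667845.

667845 frames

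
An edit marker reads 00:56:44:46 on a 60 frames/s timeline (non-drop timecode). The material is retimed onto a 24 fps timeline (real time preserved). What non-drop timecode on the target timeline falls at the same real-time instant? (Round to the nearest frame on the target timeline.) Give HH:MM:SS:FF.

Source frame index: (0×3600 + 56×60 + 44) × 60 + 46 = 204286.
Real time: 204286 / (60) = 102143/30 s.
Target frame: (102143/30) × (24) = 408572/5 ≈ 81714.400 → 81714.
At 24 labels/s: frame 81714 → 00:56:44:18.

00:56:44:18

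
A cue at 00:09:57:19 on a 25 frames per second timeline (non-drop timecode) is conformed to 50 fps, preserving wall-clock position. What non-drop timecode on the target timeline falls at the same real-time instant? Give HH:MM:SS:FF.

Source frame index: (0×3600 + 9×60 + 57) × 25 + 19 = 14944.
Real time: 14944 / (25) = 14944/25 s.
Target frame: (14944/25) × (50) = 29888.
At 50 labels/s: frame 29888 → 00:09:57:38.

00:09:57:38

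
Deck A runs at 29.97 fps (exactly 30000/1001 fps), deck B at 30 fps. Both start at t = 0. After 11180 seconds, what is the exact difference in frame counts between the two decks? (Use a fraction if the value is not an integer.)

A emits 30000/1001 × 11180 = 25800000/77 frames; B emits 30 × 11180 = 335400.
Difference = 25800/77 frames (≈ 335.0649); B is ahead of A.

25800/77 frames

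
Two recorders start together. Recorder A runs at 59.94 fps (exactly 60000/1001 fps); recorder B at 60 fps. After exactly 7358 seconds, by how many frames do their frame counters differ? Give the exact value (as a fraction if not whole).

A emits 60000/1001 × 7358 = 33960000/77 frames; B emits 60 × 7358 = 441480.
Difference = 33960/77 frames (≈ 441.0390); B is ahead of A.

33960/77 frames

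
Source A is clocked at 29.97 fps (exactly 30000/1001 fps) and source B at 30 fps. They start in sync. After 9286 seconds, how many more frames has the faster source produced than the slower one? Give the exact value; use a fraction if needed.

278580/1001 frames

A emits 30000/1001 × 9286 = 278580000/1001 frames; B emits 30 × 9286 = 278580.
Difference = 278580/1001 frames (≈ 278.3017); B is ahead of A.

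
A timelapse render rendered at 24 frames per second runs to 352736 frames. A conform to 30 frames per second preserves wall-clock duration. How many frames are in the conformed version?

440920 frames

Target frames = source frames × (target rate / source rate) = 352736 × (30)/(24) = 352736 × 5/4 = 440920.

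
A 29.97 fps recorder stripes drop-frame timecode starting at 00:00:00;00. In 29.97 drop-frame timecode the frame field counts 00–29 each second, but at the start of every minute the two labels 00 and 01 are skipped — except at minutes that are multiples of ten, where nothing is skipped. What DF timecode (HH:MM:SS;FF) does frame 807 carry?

00:00:26;27

Each 10-minute DF block holds 10 × 60 × 30 − 9 × 2 = 17982 frames. 807 ÷ 17982 → 0 full blocks, remainder 807.
Within the partial block the first minute is 1800 frames and each further minute 1798, so 0 further minute boundaries passed. Total skipped labels = 18 × 0 + 2 × 0 = 0.
Non-drop label index = 807 + 0 = 807; at 30 labels/s that is 00:00:26:27, i.e. DF 00:00:26;27.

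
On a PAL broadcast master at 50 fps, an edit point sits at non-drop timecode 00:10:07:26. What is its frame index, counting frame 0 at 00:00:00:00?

Total seconds to the label: (0 × 3600 + 10 × 60 + 7) = 607.
Frame index = 607 × 50 + 26 = 30376.

frame 30376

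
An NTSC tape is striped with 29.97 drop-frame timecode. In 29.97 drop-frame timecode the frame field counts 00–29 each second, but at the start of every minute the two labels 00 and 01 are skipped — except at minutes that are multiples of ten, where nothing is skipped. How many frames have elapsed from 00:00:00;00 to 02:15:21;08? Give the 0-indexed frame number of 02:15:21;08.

243394

As if non-drop at 30 labels/s: (2 × 3600 + 15 × 60 + 21) × 30 + 8 = 243638.
Minute boundaries passed: 135; those not divisible by 10: 135 − 13 = 122; dropped labels = 2 × 122 = 244.
Actual frame index = 243638 − 244 = 243394.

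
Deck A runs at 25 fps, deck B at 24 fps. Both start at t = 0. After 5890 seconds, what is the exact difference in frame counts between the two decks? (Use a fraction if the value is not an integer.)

A emits 25 × 5890 = 147250 frames; B emits 24 × 5890 = 141360.
Difference = 5890 frames; B is behind A.

5890 frames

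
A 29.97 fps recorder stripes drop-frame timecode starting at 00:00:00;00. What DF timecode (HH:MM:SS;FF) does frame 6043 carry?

Each 10-minute DF block holds 10 × 60 × 30 − 9 × 2 = 17982 frames. 6043 ÷ 17982 → 0 full blocks, remainder 6043.
Within the partial block the first minute is 1800 frames and each further minute 1798, so 3 further minute boundaries passed. Total skipped labels = 18 × 0 + 2 × 3 = 6.
Non-drop label index = 6043 + 6 = 6049; at 30 labels/s that is 00:03:21:19, i.e. DF 00:03:21;19.

00:03:21;19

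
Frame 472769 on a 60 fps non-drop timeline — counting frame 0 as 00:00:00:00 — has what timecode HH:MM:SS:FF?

472769 ÷ 60 = 7879 full seconds, remainder 29 frames.
7879 s = 2 h 11 min 19 s.
Timecode: 02:11:19:29.

02:11:19:29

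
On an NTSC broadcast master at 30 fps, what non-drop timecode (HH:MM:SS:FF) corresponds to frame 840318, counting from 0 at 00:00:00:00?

840318 ÷ 30 = 28010 full seconds, remainder 18 frames.
28010 s = 7 h 46 min 50 s.
Timecode: 07:46:50:18.

07:46:50:18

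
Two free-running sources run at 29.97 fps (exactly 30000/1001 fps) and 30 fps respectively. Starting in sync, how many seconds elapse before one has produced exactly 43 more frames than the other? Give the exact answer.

The gap grows by |30 − 30000/1001| = 30/1001 frames per second.
Time for a 43-frame gap: 43 ÷ (30/1001) = 43043/30 s.

43043/30 seconds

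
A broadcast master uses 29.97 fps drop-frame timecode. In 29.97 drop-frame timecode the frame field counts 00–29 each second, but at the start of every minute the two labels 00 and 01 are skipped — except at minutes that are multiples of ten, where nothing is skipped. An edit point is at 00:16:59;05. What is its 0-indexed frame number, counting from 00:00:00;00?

30545

As if non-drop at 30 labels/s: (0 × 3600 + 16 × 60 + 59) × 30 + 5 = 30575.
Minute boundaries passed: 16; those not divisible by 10: 16 − 1 = 15; dropped labels = 2 × 15 = 30.
Actual frame index = 30575 − 30 = 30545.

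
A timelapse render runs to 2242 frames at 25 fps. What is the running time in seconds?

89.68 seconds

Running time = 2242 / (25) = 89.68 s.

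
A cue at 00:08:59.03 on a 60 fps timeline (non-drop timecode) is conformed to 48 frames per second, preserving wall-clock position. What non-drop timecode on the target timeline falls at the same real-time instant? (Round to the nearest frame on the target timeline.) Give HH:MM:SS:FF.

Source frame index: (0×3600 + 8×60 + 59) × 60 + 3 = 32343.
Real time: 32343 / (60) = 10781/20 s.
Target frame: (10781/20) × (48) = 129372/5 ≈ 25874.400 → 25874.
At 48 labels/s: frame 25874 → 00:08:59:02.

00:08:59:02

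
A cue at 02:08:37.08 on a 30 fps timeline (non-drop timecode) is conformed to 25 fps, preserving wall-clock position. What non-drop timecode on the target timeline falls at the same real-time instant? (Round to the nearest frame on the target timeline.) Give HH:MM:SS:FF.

02:08:37:07

Source frame index: (2×3600 + 8×60 + 37) × 30 + 8 = 231518.
Real time: 231518 / (30) = 115759/15 s.
Target frame: (115759/15) × (25) = 578795/3 ≈ 192931.667 → 192932.
At 25 labels/s: frame 192932 → 02:08:37:07.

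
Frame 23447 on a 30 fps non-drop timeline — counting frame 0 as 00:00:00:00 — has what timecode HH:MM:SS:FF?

00:13:01:17

23447 ÷ 30 = 781 full seconds, remainder 17 frames.
781 s = 0 h 13 min 1 s.
Timecode: 00:13:01:17.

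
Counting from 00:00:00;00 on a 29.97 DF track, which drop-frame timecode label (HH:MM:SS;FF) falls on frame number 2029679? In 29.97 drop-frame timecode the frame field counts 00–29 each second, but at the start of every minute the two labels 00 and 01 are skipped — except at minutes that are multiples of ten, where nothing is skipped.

Each 10-minute DF block holds 10 × 60 × 30 − 9 × 2 = 17982 frames. 2029679 ÷ 17982 → 112 full blocks, remainder 15695.
Within the partial block the first minute is 1800 frames and each further minute 1798, so 8 further minute boundaries passed. Total skipped labels = 18 × 112 + 2 × 8 = 2032.
Non-drop label index = 2029679 + 2032 = 2031711; at 30 labels/s that is 18:48:43:21, i.e. DF 18:48:43;21.

18:48:43;21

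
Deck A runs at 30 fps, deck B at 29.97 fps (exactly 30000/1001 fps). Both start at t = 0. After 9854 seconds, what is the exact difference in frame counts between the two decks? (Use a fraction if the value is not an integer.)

A emits 30 × 9854 = 295620 frames; B emits 30000/1001 × 9854 = 22740000/77.
Difference = 22740/77 frames (≈ 295.3247); B is behind A.

22740/77 frames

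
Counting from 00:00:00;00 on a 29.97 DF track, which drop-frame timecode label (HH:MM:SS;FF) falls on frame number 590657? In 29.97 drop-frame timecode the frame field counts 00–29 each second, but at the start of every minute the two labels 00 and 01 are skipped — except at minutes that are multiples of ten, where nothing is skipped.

05:28:28;09

Each 10-minute DF block holds 10 × 60 × 30 − 9 × 2 = 17982 frames. 590657 ÷ 17982 → 32 full blocks, remainder 15233.
Within the partial block the first minute is 1800 frames and each further minute 1798, so 8 further minute boundaries passed. Total skipped labels = 18 × 32 + 2 × 8 = 592.
Non-drop label index = 590657 + 592 = 591249; at 30 labels/s that is 05:28:28:09, i.e. DF 05:28:28;09.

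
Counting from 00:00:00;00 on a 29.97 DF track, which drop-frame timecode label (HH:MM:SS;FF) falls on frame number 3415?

Each 10-minute DF block holds 10 × 60 × 30 − 9 × 2 = 17982 frames. 3415 ÷ 17982 → 0 full blocks, remainder 3415.
Within the partial block the first minute is 1800 frames and each further minute 1798, so 1 further minute boundary passed. Total skipped labels = 18 × 0 + 2 × 1 = 2.
Non-drop label index = 3415 + 2 = 3417; at 30 labels/s that is 00:01:53:27, i.e. DF 00:01:53;27.

00:01:53;27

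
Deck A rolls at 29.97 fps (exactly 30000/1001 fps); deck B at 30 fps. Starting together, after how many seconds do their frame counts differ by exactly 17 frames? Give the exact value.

17017/30 seconds

The gap grows by |30 − 30000/1001| = 30/1001 frames per second.
Time for a 17-frame gap: 17 ÷ (30/1001) = 17017/30 s.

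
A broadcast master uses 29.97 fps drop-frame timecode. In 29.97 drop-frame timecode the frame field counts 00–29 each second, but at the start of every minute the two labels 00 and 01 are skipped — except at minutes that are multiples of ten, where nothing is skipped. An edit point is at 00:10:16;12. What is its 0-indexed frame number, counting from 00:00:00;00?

18474

As if non-drop at 30 labels/s: (0 × 3600 + 10 × 60 + 16) × 30 + 12 = 18492.
Minute boundaries passed: 10; those not divisible by 10: 10 − 1 = 9; dropped labels = 2 × 9 = 18.
Actual frame index = 18492 − 18 = 18474.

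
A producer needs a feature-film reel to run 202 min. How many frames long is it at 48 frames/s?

581760 frames

202 min = 12120 s.
Frames = 12120 × 48 = 581760.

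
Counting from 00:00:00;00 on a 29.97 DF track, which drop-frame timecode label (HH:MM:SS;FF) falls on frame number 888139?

08:13:54;07

Each 10-minute DF block holds 10 × 60 × 30 − 9 × 2 = 17982 frames. 888139 ÷ 17982 → 49 full blocks, remainder 7021.
Within the partial block the first minute is 1800 frames and each further minute 1798, so 3 further minute boundaries passed. Total skipped labels = 18 × 49 + 2 × 3 = 888.
Non-drop label index = 888139 + 888 = 889027; at 30 labels/s that is 08:13:54:07, i.e. DF 08:13:54;07.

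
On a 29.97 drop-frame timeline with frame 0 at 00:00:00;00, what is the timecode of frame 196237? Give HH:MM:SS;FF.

Ten DF minutes hold 17982 frames, so frame 196237 lies in block 10 (frames 179820–197801) with 16417 frames into that block.
The block's first minute is 1800 frames and the rest 1798 each; 16417 frames reaches minute 9, so 10 × 18 + 9 × 2 = 198 labels have been skipped so far.
Adding those back, label number 196237 + 198 = 196435 at 30 labels/s is 6547 s + 25 f = 1 h 49 min 7 s frame 25, i.e. 01:49:07;25.

01:49:07;25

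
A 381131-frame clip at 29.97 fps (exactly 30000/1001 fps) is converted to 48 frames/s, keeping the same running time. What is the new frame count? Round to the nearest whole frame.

Frames at target rate = 381131 × (48) / (30000/1001) = 381512131/625 ≈ 610419.410.
Nearest whole frame: 610419.

610419 frames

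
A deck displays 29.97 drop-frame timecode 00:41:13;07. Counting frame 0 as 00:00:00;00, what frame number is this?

74123

As if non-drop at 30 labels/s: (0 × 3600 + 41 × 60 + 13) × 30 + 7 = 74197.
Minute boundaries passed: 41; those not divisible by 10: 41 − 4 = 37; dropped labels = 2 × 37 = 74.
Actual frame index = 74197 − 74 = 74123.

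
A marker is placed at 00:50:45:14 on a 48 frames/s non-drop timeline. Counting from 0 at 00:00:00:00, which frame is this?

146174

Total seconds to the label: (0 × 3600 + 50 × 60 + 45) = 3045.
Frame index = 3045 × 48 + 14 = 146174.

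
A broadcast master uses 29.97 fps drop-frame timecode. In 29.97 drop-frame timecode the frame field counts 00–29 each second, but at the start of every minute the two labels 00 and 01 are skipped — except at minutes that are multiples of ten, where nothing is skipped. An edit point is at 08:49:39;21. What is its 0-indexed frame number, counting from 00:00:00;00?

As if non-drop at 30 labels/s: (8 × 3600 + 49 × 60 + 39) × 30 + 21 = 953391.
Minute boundaries passed: 529; those not divisible by 10: 529 − 52 = 477; dropped labels = 2 × 477 = 954.
Actual frame index = 953391 − 954 = 952437.

952437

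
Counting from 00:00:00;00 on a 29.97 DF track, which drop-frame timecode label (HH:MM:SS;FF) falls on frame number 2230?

00:01:14;12

Each 10-minute DF block holds 10 × 60 × 30 − 9 × 2 = 17982 frames. 2230 ÷ 17982 → 0 full blocks, remainder 2230.
Within the partial block the first minute is 1800 frames and each further minute 1798, so 1 further minute boundary passed. Total skipped labels = 18 × 0 + 2 × 1 = 2.
Non-drop label index = 2230 + 2 = 2232; at 30 labels/s that is 00:01:14:12, i.e. DF 00:01:14;12.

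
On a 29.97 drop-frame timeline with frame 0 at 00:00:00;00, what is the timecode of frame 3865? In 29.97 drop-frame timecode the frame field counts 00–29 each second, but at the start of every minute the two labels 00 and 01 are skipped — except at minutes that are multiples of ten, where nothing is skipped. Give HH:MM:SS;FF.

Each 10-minute DF block holds 10 × 60 × 30 − 9 × 2 = 17982 frames. 3865 ÷ 17982 → 0 full blocks, remainder 3865.
Within the partial block the first minute is 1800 frames and each further minute 1798, so 2 further minute boundaries passed. Total skipped labels = 18 × 0 + 2 × 2 = 4.
Non-drop label index = 3865 + 4 = 3869; at 30 labels/s that is 00:02:08:29, i.e. DF 00:02:08;29.

00:02:08;29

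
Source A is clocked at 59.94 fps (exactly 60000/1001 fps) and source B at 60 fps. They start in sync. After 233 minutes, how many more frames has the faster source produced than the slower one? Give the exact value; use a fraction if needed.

838800/1001 frames

233 min = 13980 s.
A emits 60000/1001 × 13980 = 838800000/1001 frames; B emits 60 × 13980 = 838800.
Difference = 838800/1001 frames (≈ 837.9620); B is ahead of A.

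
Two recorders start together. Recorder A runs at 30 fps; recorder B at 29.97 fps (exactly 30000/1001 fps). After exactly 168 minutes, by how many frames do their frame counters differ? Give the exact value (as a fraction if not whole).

43200/143 frames

168 min = 10080 s.
A emits 30 × 10080 = 302400 frames; B emits 30000/1001 × 10080 = 43200000/143.
Difference = 43200/143 frames (≈ 302.0979); B is behind A.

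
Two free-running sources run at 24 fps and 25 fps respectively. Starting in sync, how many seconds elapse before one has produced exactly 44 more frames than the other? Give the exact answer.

44 seconds

The gap grows by |25 − 24| = 1 frame per second.
Time for a 44-frame gap: 44 ÷ (1) = 44 s.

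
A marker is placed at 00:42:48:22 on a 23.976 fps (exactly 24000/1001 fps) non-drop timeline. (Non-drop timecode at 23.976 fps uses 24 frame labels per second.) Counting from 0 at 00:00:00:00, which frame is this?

Total seconds to the label: (0 × 3600 + 42 × 60 + 48) = 2568.
Frame index = 2568 × 24 + 22 = 61654.

61654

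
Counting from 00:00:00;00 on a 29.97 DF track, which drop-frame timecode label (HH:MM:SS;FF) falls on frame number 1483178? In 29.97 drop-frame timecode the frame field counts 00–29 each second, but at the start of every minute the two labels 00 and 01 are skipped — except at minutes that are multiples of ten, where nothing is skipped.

13:44:48;22

Each 10-minute DF block holds 10 × 60 × 30 − 9 × 2 = 17982 frames. 1483178 ÷ 17982 → 82 full blocks, remainder 8654.
Within the partial block the first minute is 1800 frames and each further minute 1798, so 4 further minute boundaries passed. Total skipped labels = 18 × 82 + 2 × 4 = 1484.
Non-drop label index = 1483178 + 1484 = 1484662; at 30 labels/s that is 13:44:48:22, i.e. DF 13:44:48;22.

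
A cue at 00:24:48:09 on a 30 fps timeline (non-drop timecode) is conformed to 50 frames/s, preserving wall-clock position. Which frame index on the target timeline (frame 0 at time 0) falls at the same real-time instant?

frame 74415

Source frame index: (0×3600 + 24×60 + 48) × 30 + 9 = 44649.
Real time: 44649 / (30) = 14883/10 s.
Target frame: (14883/10) × (50) = 74415.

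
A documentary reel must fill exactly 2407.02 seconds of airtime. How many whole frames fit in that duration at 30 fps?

72210 frames

Frames = 2407.02 × 30 = 361053/5 ≈ 72210.6000.
Complete frames: 72210.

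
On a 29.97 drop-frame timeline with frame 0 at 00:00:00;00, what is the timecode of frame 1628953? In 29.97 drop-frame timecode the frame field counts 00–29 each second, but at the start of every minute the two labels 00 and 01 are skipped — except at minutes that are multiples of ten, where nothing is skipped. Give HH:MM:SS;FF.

Each 10-minute DF block holds 10 × 60 × 30 − 9 × 2 = 17982 frames. 1628953 ÷ 17982 → 90 full blocks, remainder 10573.
Within the partial block the first minute is 1800 frames and each further minute 1798, so 5 further minute boundaries passed. Total skipped labels = 18 × 90 + 2 × 5 = 1630.
Non-drop label index = 1628953 + 1630 = 1630583; at 30 labels/s that is 15:05:52:23, i.e. DF 15:05:52;23.

15:05:52;23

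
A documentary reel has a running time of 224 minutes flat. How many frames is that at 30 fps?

403200 frames

224 min = 13440 s.
Frames = 13440 × 30 = 403200.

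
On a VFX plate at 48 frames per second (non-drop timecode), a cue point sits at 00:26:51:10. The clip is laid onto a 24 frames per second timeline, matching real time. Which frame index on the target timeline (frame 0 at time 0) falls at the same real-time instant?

Source frame index: (0×3600 + 26×60 + 51) × 48 + 10 = 77338.
Real time: 77338 / (48) = 38669/24 s.
Target frame: (38669/24) × (24) = 38669.

frame 38669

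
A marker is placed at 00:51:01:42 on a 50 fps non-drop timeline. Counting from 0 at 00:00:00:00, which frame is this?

frame 153092

Total seconds to the label: (0 × 3600 + 51 × 60 + 1) = 3061.
Frame index = 3061 × 50 + 42 = 153092.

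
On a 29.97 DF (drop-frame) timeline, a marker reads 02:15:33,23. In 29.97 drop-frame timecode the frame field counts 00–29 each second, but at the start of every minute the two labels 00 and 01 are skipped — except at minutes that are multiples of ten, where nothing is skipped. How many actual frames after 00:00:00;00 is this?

243769

Complete 10-minute blocks: 13, each 17982 frames → 233766.
Remaining 5 whole minutes in the current block: 1800 + 4 × 1798 = 8992 frames.
Within the current minute: 33 × 30 + 23 − 2 = 1011 (labels ;00/;01 skipped at this minute). Total = 233766 + 8992 + 1011 = 243769.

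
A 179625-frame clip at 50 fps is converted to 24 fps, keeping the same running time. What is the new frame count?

Target frames = source frames × (target rate / source rate) = 179625 × (24)/(50) = 179625 × 12/25 = 86220.

86220 frames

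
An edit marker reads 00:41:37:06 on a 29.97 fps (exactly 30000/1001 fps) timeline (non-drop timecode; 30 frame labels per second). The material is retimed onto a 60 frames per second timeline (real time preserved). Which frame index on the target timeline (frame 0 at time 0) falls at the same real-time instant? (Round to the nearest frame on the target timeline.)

frame 149982

Source frame index: (0×3600 + 41×60 + 37) × 30 + 6 = 74916.
Real time: 74916 / (30000/1001) = 6249243/2500 s.
Target frame: (6249243/2500) × (60) = 18747729/125 ≈ 149981.832 → 149982.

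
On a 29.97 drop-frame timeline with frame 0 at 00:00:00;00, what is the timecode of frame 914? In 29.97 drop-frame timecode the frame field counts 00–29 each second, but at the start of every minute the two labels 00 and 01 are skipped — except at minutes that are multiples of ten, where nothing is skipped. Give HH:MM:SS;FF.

00:00:30;14

Each 10-minute DF block holds 10 × 60 × 30 − 9 × 2 = 17982 frames. 914 ÷ 17982 → 0 full blocks, remainder 914.
Within the partial block the first minute is 1800 frames and each further minute 1798, so 0 further minute boundaries passed. Total skipped labels = 18 × 0 + 2 × 0 = 0.
Non-drop label index = 914 + 0 = 914; at 30 labels/s that is 00:00:30:14, i.e. DF 00:00:30;14.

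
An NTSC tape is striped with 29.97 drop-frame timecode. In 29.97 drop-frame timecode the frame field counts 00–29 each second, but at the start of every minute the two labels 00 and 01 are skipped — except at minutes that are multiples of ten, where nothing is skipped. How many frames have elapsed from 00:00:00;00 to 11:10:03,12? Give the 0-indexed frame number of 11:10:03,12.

1204896

Complete 10-minute blocks: 67, each 17982 frames → 1204794.
Remaining 0 whole minutes in the current block: 0 frames.
Within the current minute: 3 × 30 + 12 = 102. Total = 1204794 + 0 + 102 = 1204896.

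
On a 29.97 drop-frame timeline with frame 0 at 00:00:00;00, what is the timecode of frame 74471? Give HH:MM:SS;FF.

Ten DF minutes hold 17982 frames, so frame 74471 lies in block 4 (frames 71928–89909) with 2543 frames into that block.
The block's first minute is 1800 frames and the rest 1798 each; 2543 frames reaches minute 1, so 4 × 18 + 1 × 2 = 74 labels have been skipped so far.
Adding those back, label number 74471 + 74 = 74545 at 30 labels/s is 2484 s + 25 f = 0 h 41 min 24 s frame 25, i.e. 00:41:24;25.

00:41:24;25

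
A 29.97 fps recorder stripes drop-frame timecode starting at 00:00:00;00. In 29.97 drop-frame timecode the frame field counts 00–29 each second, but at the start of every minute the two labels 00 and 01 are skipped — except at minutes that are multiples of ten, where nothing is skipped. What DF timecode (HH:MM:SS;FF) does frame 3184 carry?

00:01:46;06

Each 10-minute DF block holds 10 × 60 × 30 − 9 × 2 = 17982 frames. 3184 ÷ 17982 → 0 full blocks, remainder 3184.
Within the partial block the first minute is 1800 frames and each further minute 1798, so 1 further minute boundary passed. Total skipped labels = 18 × 0 + 2 × 1 = 2.
Non-drop label index = 3184 + 2 = 3186; at 30 labels/s that is 00:01:46:06, i.e. DF 00:01:46;06.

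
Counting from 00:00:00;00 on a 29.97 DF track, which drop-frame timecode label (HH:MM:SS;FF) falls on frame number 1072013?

Ten DF minutes hold 17982 frames, so frame 1072013 lies in block 59 (frames 1060938–1078919) with 11075 frames into that block.
The block's first minute is 1800 frames and the rest 1798 each; 11075 frames reaches minute 6, so 59 × 18 + 6 × 2 = 1074 labels have been skipped so far.
Adding those back, label number 1072013 + 1074 = 1073087 at 30 labels/s is 35769 s + 17 f = 9 h 56 min 9 s frame 17, i.e. 09:56:09;17.

09:56:09;17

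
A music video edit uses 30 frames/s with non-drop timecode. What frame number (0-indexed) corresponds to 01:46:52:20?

frame 192380

Total seconds to the label: (1 × 3600 + 46 × 60 + 52) = 6412.
Frame index = 6412 × 30 + 20 = 192380.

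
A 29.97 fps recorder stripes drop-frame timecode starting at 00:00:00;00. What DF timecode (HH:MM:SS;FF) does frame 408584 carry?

03:47:13;04

Ten DF minutes hold 17982 frames, so frame 408584 lies in block 22 (frames 395604–413585) with 12980 frames into that block.
The block's first minute is 1800 frames and the rest 1798 each; 12980 frames reaches minute 7, so 22 × 18 + 7 × 2 = 410 labels have been skipped so far.
Adding those back, label number 408584 + 410 = 408994 at 30 labels/s is 13633 s + 4 f = 3 h 47 min 13 s frame 4, i.e. 03:47:13;04.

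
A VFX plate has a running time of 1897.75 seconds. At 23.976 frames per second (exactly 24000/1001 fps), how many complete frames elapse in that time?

45500 frames

Frames = 1897.75 × 24000/1001 = 45546000/1001 ≈ 45500.4995.
Complete frames: 45500.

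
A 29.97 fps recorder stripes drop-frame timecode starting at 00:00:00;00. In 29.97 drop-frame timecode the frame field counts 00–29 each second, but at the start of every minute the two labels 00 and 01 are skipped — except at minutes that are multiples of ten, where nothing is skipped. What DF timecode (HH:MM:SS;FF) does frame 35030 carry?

Each 10-minute DF block holds 10 × 60 × 30 − 9 × 2 = 17982 frames. 35030 ÷ 17982 → 1 full block, remainder 17048.
Within the partial block the first minute is 1800 frames and each further minute 1798, so 9 further minute boundaries passed. Total skipped labels = 18 × 1 + 2 × 9 = 36.
Non-drop label index = 35030 + 36 = 35066; at 30 labels/s that is 00:19:28:26, i.e. DF 00:19:28;26.

00:19:28;26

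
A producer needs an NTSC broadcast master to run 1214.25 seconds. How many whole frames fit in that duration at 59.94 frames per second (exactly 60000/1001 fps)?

72782 frames

Frames = 1214.25 × 60000/1001 = 72855000/1001 ≈ 72782.2178.
Complete frames: 72782.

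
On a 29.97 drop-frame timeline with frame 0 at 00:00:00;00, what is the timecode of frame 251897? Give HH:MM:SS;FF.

Each 10-minute DF block holds 10 × 60 × 30 − 9 × 2 = 17982 frames. 251897 ÷ 17982 → 14 full blocks, remainder 149.
Within the partial block the first minute is 1800 frames and each further minute 1798, so 0 further minute boundaries passed. Total skipped labels = 18 × 14 + 2 × 0 = 252.
Non-drop label index = 251897 + 252 = 252149; at 30 labels/s that is 02:20:04:29, i.e. DF 02:20:04;29.

02:20:04;29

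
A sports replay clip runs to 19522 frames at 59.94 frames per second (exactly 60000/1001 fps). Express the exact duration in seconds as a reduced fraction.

9770761/30000 seconds

Running time = 19522 ÷ (60000/1001) = 19522 × 1001/60000 = 9770761/30000 s.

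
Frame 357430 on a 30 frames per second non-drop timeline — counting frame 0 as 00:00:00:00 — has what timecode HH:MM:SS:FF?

03:18:34:10

357430 ÷ 30 = 11914 full seconds, remainder 10 frames.
11914 s = 3 h 18 min 34 s.
Timecode: 03:18:34:10.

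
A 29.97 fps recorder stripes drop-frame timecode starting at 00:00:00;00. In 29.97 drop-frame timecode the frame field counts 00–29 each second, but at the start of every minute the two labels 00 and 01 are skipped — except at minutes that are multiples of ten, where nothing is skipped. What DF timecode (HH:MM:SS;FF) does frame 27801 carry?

Each 10-minute DF block holds 10 × 60 × 30 − 9 × 2 = 17982 frames. 27801 ÷ 17982 → 1 full block, remainder 9819.
Within the partial block the first minute is 1800 frames and each further minute 1798, so 5 further minute boundaries passed. Total skipped labels = 18 × 1 + 2 × 5 = 28.
Non-drop label index = 27801 + 28 = 27829; at 30 labels/s that is 00:15:27:19, i.e. DF 00:15:27;19.

00:15:27;19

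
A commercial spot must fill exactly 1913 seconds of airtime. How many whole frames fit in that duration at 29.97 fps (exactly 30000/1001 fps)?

Frames = 1913 × 30000/1001 = 57390000/1001 ≈ 57332.6673.
Complete frames: 57332.

57332 frames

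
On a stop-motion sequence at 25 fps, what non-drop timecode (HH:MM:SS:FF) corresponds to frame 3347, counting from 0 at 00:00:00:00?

3347 ÷ 25 = 133 full seconds, remainder 22 frames.
133 s = 0 h 2 min 13 s.
Timecode: 00:02:13:22.

00:02:13:22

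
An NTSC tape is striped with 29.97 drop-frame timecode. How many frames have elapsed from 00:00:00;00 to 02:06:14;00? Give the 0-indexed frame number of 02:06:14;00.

As if non-drop at 30 labels/s: (2 × 3600 + 6 × 60 + 14) × 30 + 0 = 227220.
Minute boundaries passed: 126; those not divisible by 10: 126 − 12 = 114; dropped labels = 2 × 114 = 228.
Actual frame index = 227220 − 228 = 226992.

226992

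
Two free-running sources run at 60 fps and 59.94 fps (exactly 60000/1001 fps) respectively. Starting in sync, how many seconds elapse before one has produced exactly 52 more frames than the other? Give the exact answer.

13013/15 seconds

The gap grows by |60000/1001 − 60| = 60/1001 frames per second.
Time for a 52-frame gap: 52 ÷ (60/1001) = 13013/15 s.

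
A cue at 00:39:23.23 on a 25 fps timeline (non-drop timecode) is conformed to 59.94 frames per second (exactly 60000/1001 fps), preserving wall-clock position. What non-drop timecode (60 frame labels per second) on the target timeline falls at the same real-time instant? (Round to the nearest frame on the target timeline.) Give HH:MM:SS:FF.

Source frame index: (0×3600 + 39×60 + 23) × 25 + 23 = 59098.
Real time: 59098 / (25) = 59098/25 s.
Target frame: (59098/25) × (60000/1001) = 10910400/77 ≈ 141693.506 → 141694.
At 60 labels/s: frame 141694 → 00:39:21:34.

00:39:21:34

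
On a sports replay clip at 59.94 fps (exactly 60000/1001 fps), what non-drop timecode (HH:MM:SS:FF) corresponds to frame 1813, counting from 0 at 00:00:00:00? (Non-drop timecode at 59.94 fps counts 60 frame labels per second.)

00:00:30:13

1813 ÷ 60 = 30 full seconds, remainder 13 frames.
30 s = 0 h 0 min 30 s.
Timecode: 00:00:30:13.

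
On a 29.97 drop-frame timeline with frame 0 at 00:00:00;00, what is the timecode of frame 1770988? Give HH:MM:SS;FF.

16:24:52;00

Each 10-minute DF block holds 10 × 60 × 30 − 9 × 2 = 17982 frames. 1770988 ÷ 17982 → 98 full blocks, remainder 8752.
Within the partial block the first minute is 1800 frames and each further minute 1798, so 4 further minute boundaries passed. Total skipped labels = 18 × 98 + 2 × 4 = 1772.
Non-drop label index = 1770988 + 1772 = 1772760; at 30 labels/s that is 16:24:52:00, i.e. DF 16:24:52;00.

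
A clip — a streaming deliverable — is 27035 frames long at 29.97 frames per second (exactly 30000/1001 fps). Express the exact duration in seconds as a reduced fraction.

Running time = 27035 ÷ (30000/1001) = 27035 × 1001/30000 = 5412407/6000 s.

5412407/6000 seconds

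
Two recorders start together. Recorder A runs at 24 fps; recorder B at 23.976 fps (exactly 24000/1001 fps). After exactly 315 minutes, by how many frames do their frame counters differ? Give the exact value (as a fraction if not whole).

64800/143 frames

315 min = 18900 s.
A emits 24 × 18900 = 453600 frames; B emits 24000/1001 × 18900 = 64800000/143.
Difference = 64800/143 frames (≈ 453.1469); B is behind A.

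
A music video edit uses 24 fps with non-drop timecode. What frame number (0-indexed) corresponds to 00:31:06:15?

Total seconds to the label: (0 × 3600 + 31 × 60 + 6) = 1866.
Frame index = 1866 × 24 + 15 = 44799.

frame 44799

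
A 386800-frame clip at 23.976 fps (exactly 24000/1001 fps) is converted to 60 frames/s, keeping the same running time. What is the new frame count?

Target frames = source frames × (target rate / source rate) = 386800 × (60)/(24000/1001) = 386800 × 1001/400 = 967967.

967967 frames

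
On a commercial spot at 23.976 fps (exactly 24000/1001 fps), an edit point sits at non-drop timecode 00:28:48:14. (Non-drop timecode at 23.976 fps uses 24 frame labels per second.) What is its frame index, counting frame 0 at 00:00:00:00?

frame 41486

Total seconds to the label: (0 × 3600 + 28 × 60 + 48) = 1728.
Frame index = 1728 × 24 + 14 = 41486.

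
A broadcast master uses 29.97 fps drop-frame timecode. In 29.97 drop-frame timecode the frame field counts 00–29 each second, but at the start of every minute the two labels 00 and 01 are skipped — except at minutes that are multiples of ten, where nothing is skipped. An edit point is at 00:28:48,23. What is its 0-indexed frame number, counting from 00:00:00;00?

As if non-drop at 30 labels/s: (0 × 3600 + 28 × 60 + 48) × 30 + 23 = 51863.
Minute boundaries passed: 28; those not divisible by 10: 28 − 2 = 26; dropped labels = 2 × 26 = 52.
Actual frame index = 51863 − 52 = 51811.

51811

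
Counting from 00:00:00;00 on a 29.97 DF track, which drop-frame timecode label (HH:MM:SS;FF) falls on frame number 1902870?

17:38:12;16

Each 10-minute DF block holds 10 × 60 × 30 − 9 × 2 = 17982 frames. 1902870 ÷ 17982 → 105 full blocks, remainder 14760.
Within the partial block the first minute is 1800 frames and each further minute 1798, so 8 further minute boundaries passed. Total skipped labels = 18 × 105 + 2 × 8 = 1906.
Non-drop label index = 1902870 + 1906 = 1904776; at 30 labels/s that is 17:38:12:16, i.e. DF 17:38:12;16.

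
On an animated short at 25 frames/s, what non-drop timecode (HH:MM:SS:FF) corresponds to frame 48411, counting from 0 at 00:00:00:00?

00:32:16:11

48411 ÷ 25 = 1936 full seconds, remainder 11 frames.
1936 s = 0 h 32 min 16 s.
Timecode: 00:32:16:11.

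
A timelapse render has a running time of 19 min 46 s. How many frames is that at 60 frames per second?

71160 frames

19 min 46 s = 1186 s.
Frames = 1186 × 60 = 71160.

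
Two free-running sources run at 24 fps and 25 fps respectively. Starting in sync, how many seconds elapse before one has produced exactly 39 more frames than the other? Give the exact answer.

The gap grows by |25 − 24| = 1 frame per second.
Time for a 39-frame gap: 39 ÷ (1) = 39 s.

39 seconds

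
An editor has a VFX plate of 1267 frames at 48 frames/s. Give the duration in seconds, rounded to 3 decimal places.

26.396 seconds

Running time = 1267 × 1/48 = 1267/48 s ≈ 26.396 s.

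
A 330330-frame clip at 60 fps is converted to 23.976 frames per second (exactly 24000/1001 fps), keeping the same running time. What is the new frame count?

132000 frames

Target frames = source frames × (target rate / source rate) = 330330 × (24000/1001)/(60) = 330330 × 400/1001 = 132000.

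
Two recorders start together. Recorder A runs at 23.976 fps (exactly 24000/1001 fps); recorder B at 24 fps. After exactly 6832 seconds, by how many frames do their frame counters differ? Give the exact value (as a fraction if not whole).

A emits 24000/1001 × 6832 = 23424000/143 frames; B emits 24 × 6832 = 163968.
Difference = 23424/143 frames (≈ 163.8042); B is ahead of A.

23424/143 frames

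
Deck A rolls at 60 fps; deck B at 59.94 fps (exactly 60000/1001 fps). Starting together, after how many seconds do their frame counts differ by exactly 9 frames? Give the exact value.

The gap grows by |60000/1001 − 60| = 60/1001 frames per second.
Time for a 9-frame gap: 9 ÷ (60/1001) = 150.15 s.

150.15 seconds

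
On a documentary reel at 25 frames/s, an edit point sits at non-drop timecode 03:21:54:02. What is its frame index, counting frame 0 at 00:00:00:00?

Total seconds to the label: (3 × 3600 + 21 × 60 + 54) = 12114.
Frame index = 12114 × 25 + 2 = 302852.

302852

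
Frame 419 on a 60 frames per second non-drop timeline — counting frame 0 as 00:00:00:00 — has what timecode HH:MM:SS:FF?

419 ÷ 60 = 6 full seconds, remainder 59 frames.
6 s = 0 h 0 min 6 s.
Timecode: 00:00:06:59.

00:00:06:59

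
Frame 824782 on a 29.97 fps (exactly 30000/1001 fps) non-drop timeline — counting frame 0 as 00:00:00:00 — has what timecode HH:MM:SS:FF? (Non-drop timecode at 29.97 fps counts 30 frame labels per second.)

07:38:12:22

824782 ÷ 30 = 27492 full seconds, remainder 22 frames.
27492 s = 7 h 38 min 12 s.
Timecode: 07:38:12:22.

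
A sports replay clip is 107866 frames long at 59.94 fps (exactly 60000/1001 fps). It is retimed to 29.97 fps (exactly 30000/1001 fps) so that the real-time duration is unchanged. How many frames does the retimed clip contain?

53933 frames

Target frames = source frames × (target rate / source rate) = 107866 × (30000/1001)/(60000/1001) = 107866 × 1/2 = 53933.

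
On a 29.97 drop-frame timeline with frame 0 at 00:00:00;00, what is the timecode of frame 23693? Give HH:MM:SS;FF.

00:13:10;17

Each 10-minute DF block holds 10 × 60 × 30 − 9 × 2 = 17982 frames. 23693 ÷ 17982 → 1 full block, remainder 5711.
Within the partial block the first minute is 1800 frames and each further minute 1798, so 3 further minute boundaries passed. Total skipped labels = 18 × 1 + 2 × 3 = 24.
Non-drop label index = 23693 + 24 = 23717; at 30 labels/s that is 00:13:10:17, i.e. DF 00:13:10;17.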